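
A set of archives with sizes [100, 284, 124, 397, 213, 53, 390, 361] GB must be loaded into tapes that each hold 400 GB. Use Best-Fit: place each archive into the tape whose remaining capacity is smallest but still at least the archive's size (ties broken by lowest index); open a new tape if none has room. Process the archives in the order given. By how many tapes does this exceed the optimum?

Best-Fit: [100,284] [124,213,53] [397] [390] [361] → 5 tapes.
Total size 1922 GB; any packing needs at least ⌈1922/400⌉ = 5 tapes.
So 5 is already optimal.

0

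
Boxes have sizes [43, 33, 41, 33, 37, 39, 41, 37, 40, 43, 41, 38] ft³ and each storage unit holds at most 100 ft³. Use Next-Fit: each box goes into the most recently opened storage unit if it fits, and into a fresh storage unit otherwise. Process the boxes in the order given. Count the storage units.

6

Put 43 ft³ in storage unit 1; 57 ft³ remain.
Put 33 ft³ in storage unit 1; 24 ft³ remain.
Put 41 ft³ in storage unit 2; 59 ft³ remain.
Put 33 ft³ in storage unit 2; 26 ft³ remain.
Put 37 ft³ in storage unit 3; 63 ft³ remain.
Put 39 ft³ in storage unit 3; 24 ft³ remain.
Put 41 ft³ in storage unit 4; 59 ft³ remain.
Put 37 ft³ in storage unit 4; 22 ft³ remain.
Put 40 ft³ in storage unit 5; 60 ft³ remain.
Put 43 ft³ in storage unit 5; 17 ft³ remain.
Put 41 ft³ in storage unit 6; 59 ft³ remain.
Put 38 ft³ in storage unit 6; 21 ft³ remain.
Final storage units: [43,33] [41,33] [37,39] [41,37] [40,43] [41,38].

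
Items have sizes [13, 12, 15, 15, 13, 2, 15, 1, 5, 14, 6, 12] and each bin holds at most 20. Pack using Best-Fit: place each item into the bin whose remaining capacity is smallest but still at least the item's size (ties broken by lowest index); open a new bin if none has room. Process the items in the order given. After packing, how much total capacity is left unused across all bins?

Put 13 in bin 1; 7 remain.
Put 12 in bin 2; 8 remain.
Put 15 in bin 3; 5 remain.
Put 15 in bin 4; 5 remain.
Put 13 in bin 5; 7 remain.
Put 2 in bin 3; 3 remain.
Put 15 in bin 6; 5 remain.
Put 1 in bin 3; 2 remain.
Put 5 in bin 4; 0 remain.
Put 14 in bin 7; 6 remain.
Put 6 in bin 7; 0 remain.
Put 12 in bin 8; 8 remain.
8 bins × 20 = 160; used 123; unused 37.

37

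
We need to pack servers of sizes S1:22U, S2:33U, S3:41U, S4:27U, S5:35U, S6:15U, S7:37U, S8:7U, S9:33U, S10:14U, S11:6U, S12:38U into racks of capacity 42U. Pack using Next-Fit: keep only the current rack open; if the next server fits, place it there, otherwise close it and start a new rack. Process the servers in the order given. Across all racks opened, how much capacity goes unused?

112

Put S1 (22U) in rack 1; 20U remain.
Put S2 (33U) in rack 2; 9U remain.
Put S3 (41U) in rack 3; 1U remain.
Put S4 (27U) in rack 4; 15U remain.
Put S5 (35U) in rack 5; 7U remain.
Put S6 (15U) in rack 6; 27U remain.
Put S7 (37U) in rack 7; 5U remain.
Put S8 (7U) in rack 8; 35U remain.
Put S9 (33U) in rack 8; 2U remain.
Put S10 (14U) in rack 9; 28U remain.
Put S11 (6U) in rack 9; 22U remain.
Put S12 (38U) in rack 10; 4U remain.
10 racks × 42U = 420U; used 308U; unused 112U.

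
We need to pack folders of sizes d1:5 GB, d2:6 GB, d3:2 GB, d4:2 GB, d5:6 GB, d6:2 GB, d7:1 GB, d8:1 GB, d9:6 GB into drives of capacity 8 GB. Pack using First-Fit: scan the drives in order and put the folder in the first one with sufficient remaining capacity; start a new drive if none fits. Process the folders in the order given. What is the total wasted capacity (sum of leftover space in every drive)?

Put d1 (5 GB) in drive 1; 3 GB remain.
Put d2 (6 GB) in drive 2; 2 GB remain.
Put d3 (2 GB) in drive 1; 1 GB remain.
Put d4 (2 GB) in drive 2; 0 GB remain.
Put d5 (6 GB) in drive 3; 2 GB remain.
Put d6 (2 GB) in drive 3; 0 GB remain.
Put d7 (1 GB) in drive 1; 0 GB remain.
Put d8 (1 GB) in drive 4; 7 GB remain.
Put d9 (6 GB) in drive 4; 1 GB remain.
4 drives × 8 GB = 32 GB; used 31 GB; unused 1 GB.

1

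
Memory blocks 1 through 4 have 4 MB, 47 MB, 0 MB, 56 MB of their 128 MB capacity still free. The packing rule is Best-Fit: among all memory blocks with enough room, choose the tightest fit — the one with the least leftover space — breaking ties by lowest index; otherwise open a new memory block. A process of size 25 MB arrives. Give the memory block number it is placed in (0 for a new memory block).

Memory blocks with room: memory block 2 (47 MB), memory block 4 (56 MB).
Tightest fit is memory block 2 with 47 MB free.

2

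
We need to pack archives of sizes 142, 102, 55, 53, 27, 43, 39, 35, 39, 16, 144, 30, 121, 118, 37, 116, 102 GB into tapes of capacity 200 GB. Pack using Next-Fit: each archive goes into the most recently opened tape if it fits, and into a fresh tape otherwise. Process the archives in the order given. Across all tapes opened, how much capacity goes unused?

381

142 GB → tape 1 (remaining 58 GB)
102 GB → tape 2 (remaining 98 GB)
55 GB → tape 2 (remaining 43 GB)
53 GB → tape 3 (remaining 147 GB)
27 GB → tape 3 (remaining 120 GB)
43 GB → tape 3 (remaining 77 GB)
39 GB → tape 3 (remaining 38 GB)
35 GB → tape 3 (remaining 3 GB)
39 GB → tape 4 (remaining 161 GB)
16 GB → tape 4 (remaining 145 GB)
144 GB → tape 4 (remaining 1 GB)
30 GB → tape 5 (remaining 170 GB)
121 GB → tape 5 (remaining 49 GB)
118 GB → tape 6 (remaining 82 GB)
37 GB → tape 6 (remaining 45 GB)
116 GB → tape 7 (remaining 84 GB)
102 GB → tape 8 (remaining 98 GB)
8 tapes × 200 GB = 1600 GB; used 1219 GB; unused 381 GB.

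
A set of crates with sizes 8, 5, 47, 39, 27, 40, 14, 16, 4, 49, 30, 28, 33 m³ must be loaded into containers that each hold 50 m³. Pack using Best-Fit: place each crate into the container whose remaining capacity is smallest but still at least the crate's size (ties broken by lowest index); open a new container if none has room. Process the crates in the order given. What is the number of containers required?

9

8 m³ → container 1 (remaining 42 m³)
5 m³ → container 1 (remaining 37 m³)
47 m³ → container 2 (remaining 3 m³)
39 m³ → container 3 (remaining 11 m³)
27 m³ → container 1 (remaining 10 m³)
40 m³ → container 4 (remaining 10 m³)
14 m³ → container 5 (remaining 36 m³)
16 m³ → container 5 (remaining 20 m³)
4 m³ → container 1 (remaining 6 m³)
49 m³ → container 6 (remaining 1 m³)
30 m³ → container 7 (remaining 20 m³)
28 m³ → container 8 (remaining 22 m³)
33 m³ → container 9 (remaining 17 m³)
Final containers: [8,5,27,4] [47] [39] [40] [14,16] [49] [30] [28] [33].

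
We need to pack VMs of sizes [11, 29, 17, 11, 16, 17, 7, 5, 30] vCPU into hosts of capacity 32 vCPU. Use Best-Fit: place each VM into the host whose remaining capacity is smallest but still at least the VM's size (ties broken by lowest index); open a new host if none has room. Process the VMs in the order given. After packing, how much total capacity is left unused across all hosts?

host 1: place 11 vCPU, 21 vCPU left
host 2: place 29 vCPU, 3 vCPU left
host 1: place 17 vCPU, 4 vCPU left
host 3: place 11 vCPU, 21 vCPU left
host 3: place 16 vCPU, 5 vCPU left
host 4: place 17 vCPU, 15 vCPU left
host 4: place 7 vCPU, 8 vCPU left
host 3: place 5 vCPU, 0 vCPU left
host 5: place 30 vCPU, 2 vCPU left
5 hosts × 32 vCPU = 160 vCPU; used 143 vCPU; unused 17 vCPU.

17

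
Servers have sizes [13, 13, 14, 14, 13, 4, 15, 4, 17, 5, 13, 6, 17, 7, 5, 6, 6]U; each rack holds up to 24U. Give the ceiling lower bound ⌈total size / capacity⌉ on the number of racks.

8

Total size = 13 + 13 + 14 + 14 + 13 + 4 + 15 + 4 + 17 + 5 + 13 + 6 + 17 + 7 + 5 + 6 + 6 = 172U.
⌈172 / 24⌉ = 8.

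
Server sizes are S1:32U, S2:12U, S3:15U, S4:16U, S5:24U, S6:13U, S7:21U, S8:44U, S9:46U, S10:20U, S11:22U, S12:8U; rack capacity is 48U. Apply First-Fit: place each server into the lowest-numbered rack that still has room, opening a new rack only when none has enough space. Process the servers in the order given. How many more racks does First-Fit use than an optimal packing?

First-Fit: [32,12] [15,16,13] [24,21] [44] [46] [20,22] [8] → 7 racks.
Total size 273U; any packing needs at least ⌈273/48⌉ = 6 racks.
An optimal packing achieves that bound: [46] [44] [32,16] [24,22] [21,20] [15,13,12,8] → 6 racks.
Excess: 7 − 6 = 1.

1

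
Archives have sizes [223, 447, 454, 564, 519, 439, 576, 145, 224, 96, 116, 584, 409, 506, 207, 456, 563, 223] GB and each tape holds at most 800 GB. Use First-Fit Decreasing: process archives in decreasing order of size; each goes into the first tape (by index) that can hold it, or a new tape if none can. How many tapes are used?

Sorted descending: 584, 576, 564, 563, 519, 506, 456, 454, 447, 439, 409, 224, 223, 223, 207, 145, 116, 96.
Put 584 GB in tape 1; 216 GB remain.
Put 576 GB in tape 2; 224 GB remain.
Put 564 GB in tape 3; 236 GB remain.
Put 563 GB in tape 4; 237 GB remain.
Put 519 GB in tape 5; 281 GB remain.
Put 506 GB in tape 6; 294 GB remain.
Put 456 GB in tape 7; 344 GB remain.
Put 454 GB in tape 8; 346 GB remain.
Put 447 GB in tape 9; 353 GB remain.
Put 439 GB in tape 10; 361 GB remain.
Put 409 GB in tape 11; 391 GB remain.
Put 224 GB in tape 2; 0 GB remain.
Put 223 GB in tape 3; 13 GB remain.
Put 223 GB in tape 4; 14 GB remain.
Put 207 GB in tape 1; 9 GB remain.
Put 145 GB in tape 5; 136 GB remain.
Put 116 GB in tape 5; 20 GB remain.
Put 96 GB in tape 6; 198 GB remain.

11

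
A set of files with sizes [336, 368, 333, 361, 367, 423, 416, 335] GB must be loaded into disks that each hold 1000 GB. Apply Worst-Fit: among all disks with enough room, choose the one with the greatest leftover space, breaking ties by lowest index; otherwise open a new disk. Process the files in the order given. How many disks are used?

336 GB → disk 1 (remaining 664 GB)
368 GB → disk 1 (remaining 296 GB)
333 GB → disk 2 (remaining 667 GB)
361 GB → disk 2 (remaining 306 GB)
367 GB → disk 3 (remaining 633 GB)
423 GB → disk 3 (remaining 210 GB)
416 GB → disk 4 (remaining 584 GB)
335 GB → disk 4 (remaining 249 GB)

4 disks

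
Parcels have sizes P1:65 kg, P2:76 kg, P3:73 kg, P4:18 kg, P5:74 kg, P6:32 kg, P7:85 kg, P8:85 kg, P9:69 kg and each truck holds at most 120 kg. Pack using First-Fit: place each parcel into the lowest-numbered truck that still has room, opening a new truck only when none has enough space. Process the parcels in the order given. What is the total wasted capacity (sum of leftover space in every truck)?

263

P1 (65 kg) → truck 1 (remaining 55 kg)
P2 (76 kg) → truck 2 (remaining 44 kg)
P3 (73 kg) → truck 3 (remaining 47 kg)
P4 (18 kg) → truck 1 (remaining 37 kg)
P5 (74 kg) → truck 4 (remaining 46 kg)
P6 (32 kg) → truck 1 (remaining 5 kg)
P7 (85 kg) → truck 5 (remaining 35 kg)
P8 (85 kg) → truck 6 (remaining 35 kg)
P9 (69 kg) → truck 7 (remaining 51 kg)
7 trucks × 120 kg = 840 kg; used 577 kg; unused 263 kg.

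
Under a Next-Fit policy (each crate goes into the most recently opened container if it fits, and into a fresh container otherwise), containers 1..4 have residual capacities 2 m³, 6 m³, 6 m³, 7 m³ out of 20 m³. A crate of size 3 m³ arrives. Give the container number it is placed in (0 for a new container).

Next-Fit only looks at container 4, which has 7 m³ free.
3 m³ fits there.

4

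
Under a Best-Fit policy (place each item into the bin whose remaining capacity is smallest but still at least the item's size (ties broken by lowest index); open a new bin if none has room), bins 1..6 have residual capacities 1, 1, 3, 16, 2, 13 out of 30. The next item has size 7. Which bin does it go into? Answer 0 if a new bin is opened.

Bins with room: bin 4 (16), bin 6 (13).
Tightest fit is bin 6 with 13 free.

6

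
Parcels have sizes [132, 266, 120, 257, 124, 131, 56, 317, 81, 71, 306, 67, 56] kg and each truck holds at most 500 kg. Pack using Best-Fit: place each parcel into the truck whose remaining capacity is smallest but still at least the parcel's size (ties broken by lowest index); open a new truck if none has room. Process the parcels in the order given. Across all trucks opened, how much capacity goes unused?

516

Put 132 kg in truck 1; 368 kg remain.
Put 266 kg in truck 1; 102 kg remain.
Put 120 kg in truck 2; 380 kg remain.
Put 257 kg in truck 2; 123 kg remain.
Put 124 kg in truck 3; 376 kg remain.
Put 131 kg in truck 3; 245 kg remain.
Put 56 kg in truck 1; 46 kg remain.
Put 317 kg in truck 4; 183 kg remain.
Put 81 kg in truck 2; 42 kg remain.
Put 71 kg in truck 4; 112 kg remain.
Put 306 kg in truck 5; 194 kg remain.
Put 67 kg in truck 4; 45 kg remain.
Put 56 kg in truck 5; 138 kg remain.
5 trucks × 500 kg = 2500 kg; used 1984 kg; unused 516 kg.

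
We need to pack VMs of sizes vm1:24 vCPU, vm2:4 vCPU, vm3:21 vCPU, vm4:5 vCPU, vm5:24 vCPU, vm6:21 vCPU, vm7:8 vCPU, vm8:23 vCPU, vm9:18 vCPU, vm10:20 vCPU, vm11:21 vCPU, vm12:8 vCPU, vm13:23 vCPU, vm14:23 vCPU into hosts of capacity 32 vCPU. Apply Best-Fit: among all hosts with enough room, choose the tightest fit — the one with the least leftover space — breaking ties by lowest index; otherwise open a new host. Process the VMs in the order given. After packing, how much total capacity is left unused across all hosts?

vm1 (24 vCPU) → host 1 (remaining 8 vCPU)
vm2 (4 vCPU) → host 1 (remaining 4 vCPU)
vm3 (21 vCPU) → host 2 (remaining 11 vCPU)
vm4 (5 vCPU) → host 2 (remaining 6 vCPU)
vm5 (24 vCPU) → host 3 (remaining 8 vCPU)
vm6 (21 vCPU) → host 4 (remaining 11 vCPU)
vm7 (8 vCPU) → host 3 (remaining 0 vCPU)
vm8 (23 vCPU) → host 5 (remaining 9 vCPU)
vm9 (18 vCPU) → host 6 (remaining 14 vCPU)
vm10 (20 vCPU) → host 7 (remaining 12 vCPU)
vm11 (21 vCPU) → host 8 (remaining 11 vCPU)
vm12 (8 vCPU) → host 5 (remaining 1 vCPU)
vm13 (23 vCPU) → host 9 (remaining 9 vCPU)
vm14 (23 vCPU) → host 10 (remaining 9 vCPU)
10 hosts × 32 vCPU = 320 vCPU; used 243 vCPU; unused 77 vCPU.

77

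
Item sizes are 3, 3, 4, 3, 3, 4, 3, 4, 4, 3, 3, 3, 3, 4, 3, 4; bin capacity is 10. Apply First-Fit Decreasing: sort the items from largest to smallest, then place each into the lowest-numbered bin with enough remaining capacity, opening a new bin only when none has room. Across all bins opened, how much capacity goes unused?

Sorted descending: 4, 4, 4, 4, 4, 4, 3, 3, 3, 3, 3, 3, 3, 3, 3, 3.
Put 4 in bin 1; 6 remain.
Put 4 in bin 1; 2 remain.
Put 4 in bin 2; 6 remain.
Put 4 in bin 2; 2 remain.
Put 4 in bin 3; 6 remain.
Put 4 in bin 3; 2 remain.
Put 3 in bin 4; 7 remain.
Put 3 in bin 4; 4 remain.
Put 3 in bin 4; 1 remain.
Put 3 in bin 5; 7 remain.
Put 3 in bin 5; 4 remain.
Put 3 in bin 5; 1 remain.
Put 3 in bin 6; 7 remain.
Put 3 in bin 6; 4 remain.
Put 3 in bin 6; 1 remain.
Put 3 in bin 7; 7 remain.
7 bins × 10 = 70; used 54; unused 16.

16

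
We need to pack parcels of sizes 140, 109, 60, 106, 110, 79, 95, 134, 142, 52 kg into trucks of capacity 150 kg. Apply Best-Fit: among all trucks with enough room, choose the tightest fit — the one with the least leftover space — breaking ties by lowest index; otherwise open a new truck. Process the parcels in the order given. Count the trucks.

8

Put 140 kg in truck 1; 10 kg remain.
Put 109 kg in truck 2; 41 kg remain.
Put 60 kg in truck 3; 90 kg remain.
Put 106 kg in truck 4; 44 kg remain.
Put 110 kg in truck 5; 40 kg remain.
Put 79 kg in truck 3; 11 kg remain.
Put 95 kg in truck 6; 55 kg remain.
Put 134 kg in truck 7; 16 kg remain.
Put 142 kg in truck 8; 8 kg remain.
Put 52 kg in truck 6; 3 kg remain.
Final trucks: [140] [109] [60,79] [106] [110] [95,52] [134] [142].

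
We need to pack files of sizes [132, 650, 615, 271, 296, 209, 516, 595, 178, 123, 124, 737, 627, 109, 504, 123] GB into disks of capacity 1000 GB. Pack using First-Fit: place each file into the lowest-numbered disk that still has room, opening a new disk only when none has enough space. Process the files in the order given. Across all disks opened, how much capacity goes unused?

1191

132 GB → disk 1 (remaining 868 GB)
650 GB → disk 1 (remaining 218 GB)
615 GB → disk 2 (remaining 385 GB)
271 GB → disk 2 (remaining 114 GB)
296 GB → disk 3 (remaining 704 GB)
209 GB → disk 1 (remaining 9 GB)
516 GB → disk 3 (remaining 188 GB)
595 GB → disk 4 (remaining 405 GB)
178 GB → disk 3 (remaining 10 GB)
123 GB → disk 4 (remaining 282 GB)
124 GB → disk 4 (remaining 158 GB)
737 GB → disk 5 (remaining 263 GB)
627 GB → disk 6 (remaining 373 GB)
109 GB → disk 2 (remaining 5 GB)
504 GB → disk 7 (remaining 496 GB)
123 GB → disk 4 (remaining 35 GB)
7 disks × 1000 GB = 7000 GB; used 5809 GB; unused 1191 GB.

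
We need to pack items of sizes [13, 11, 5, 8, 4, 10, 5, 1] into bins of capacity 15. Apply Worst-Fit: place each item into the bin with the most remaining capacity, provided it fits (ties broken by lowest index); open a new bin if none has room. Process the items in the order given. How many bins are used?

13 → bin 1 (remaining 2)
11 → bin 2 (remaining 4)
5 → bin 3 (remaining 10)
8 → bin 3 (remaining 2)
4 → bin 2 (remaining 0)
10 → bin 4 (remaining 5)
5 → bin 4 (remaining 0)
1 → bin 1 (remaining 1)
Final bins: [13,1] [11,4] [5,8] [10,5].

4 bins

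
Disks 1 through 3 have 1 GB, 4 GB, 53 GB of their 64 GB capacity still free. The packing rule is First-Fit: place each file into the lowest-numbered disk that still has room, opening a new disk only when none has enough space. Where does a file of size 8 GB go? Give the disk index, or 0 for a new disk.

3

Disks with room: disk 3 (53 GB).
The first with room is disk 3.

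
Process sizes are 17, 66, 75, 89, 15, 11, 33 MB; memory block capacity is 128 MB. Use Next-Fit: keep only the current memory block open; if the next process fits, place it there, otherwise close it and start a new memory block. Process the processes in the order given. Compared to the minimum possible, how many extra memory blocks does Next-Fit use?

1

Next-Fit: [17,66] [75] [89,15,11] [33] → 4 memory blocks.
Total size 306 MB; any packing needs at least ⌈306/128⌉ = 3 memory blocks.
An optimal packing achieves that bound: [89,33] [75,17,15,11] [66] → 3 memory blocks.
Excess: 4 − 3 = 1.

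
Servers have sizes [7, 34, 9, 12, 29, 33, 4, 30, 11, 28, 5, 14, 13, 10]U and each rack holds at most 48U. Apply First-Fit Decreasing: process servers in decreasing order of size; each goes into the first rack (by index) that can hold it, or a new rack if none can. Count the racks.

6

Sorted descending: 34, 33, 30, 29, 28, 14, 13, 12, 11, 10, 9, 7, 5, 4.
rack 1: place 34U, 14U left
rack 2: place 33U, 15U left
rack 3: place 30U, 18U left
rack 4: place 29U, 19U left
rack 5: place 28U, 20U left
rack 1: place 14U, 0U left
rack 2: place 13U, 2U left
rack 3: place 12U, 6U left
rack 4: place 11U, 8U left
rack 5: place 10U, 10U left
rack 5: place 9U, 1U left
rack 4: place 7U, 1U left
rack 3: place 5U, 1U left
rack 6: place 4U, 44U left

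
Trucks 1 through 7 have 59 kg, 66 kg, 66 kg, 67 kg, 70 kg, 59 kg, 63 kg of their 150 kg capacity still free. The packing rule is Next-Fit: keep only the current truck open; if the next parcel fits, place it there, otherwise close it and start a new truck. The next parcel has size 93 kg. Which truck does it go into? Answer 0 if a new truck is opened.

Next-Fit only looks at truck 7, which has 63 kg free.
93 kg does not fit, so a new truck is opened.

0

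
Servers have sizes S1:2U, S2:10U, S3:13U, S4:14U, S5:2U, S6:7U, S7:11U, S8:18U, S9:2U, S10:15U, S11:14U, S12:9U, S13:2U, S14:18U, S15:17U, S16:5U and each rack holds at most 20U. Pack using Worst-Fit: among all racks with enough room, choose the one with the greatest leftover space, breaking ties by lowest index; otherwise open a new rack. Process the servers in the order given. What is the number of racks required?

S1 (2U) → rack 1 (remaining 18U)
S2 (10U) → rack 1 (remaining 8U)
S3 (13U) → rack 2 (remaining 7U)
S4 (14U) → rack 3 (remaining 6U)
S5 (2U) → rack 1 (remaining 6U)
S6 (7U) → rack 2 (remaining 0U)
S7 (11U) → rack 4 (remaining 9U)
S8 (18U) → rack 5 (remaining 2U)
S9 (2U) → rack 4 (remaining 7U)
S10 (15U) → rack 6 (remaining 5U)
S11 (14U) → rack 7 (remaining 6U)
S12 (9U) → rack 8 (remaining 11U)
S13 (2U) → rack 8 (remaining 9U)
S14 (18U) → rack 9 (remaining 2U)
S15 (17U) → rack 10 (remaining 3U)
S16 (5U) → rack 8 (remaining 4U)

10 racks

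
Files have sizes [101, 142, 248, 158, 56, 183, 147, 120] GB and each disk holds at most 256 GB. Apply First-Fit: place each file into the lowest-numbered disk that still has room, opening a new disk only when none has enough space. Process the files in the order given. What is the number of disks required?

6 disks

disk 1: place 101 GB, 155 GB left
disk 1: place 142 GB, 13 GB left
disk 2: place 248 GB, 8 GB left
disk 3: place 158 GB, 98 GB left
disk 3: place 56 GB, 42 GB left
disk 4: place 183 GB, 73 GB left
disk 5: place 147 GB, 109 GB left
disk 6: place 120 GB, 136 GB left
Final disks: [101,142] [248] [158,56] [183] [147] [120].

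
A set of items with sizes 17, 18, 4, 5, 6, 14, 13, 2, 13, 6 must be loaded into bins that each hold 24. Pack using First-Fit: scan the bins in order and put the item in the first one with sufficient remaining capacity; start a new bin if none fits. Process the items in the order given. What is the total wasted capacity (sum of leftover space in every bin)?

Put 17 in bin 1; 7 remain.
Put 18 in bin 2; 6 remain.
Put 4 in bin 1; 3 remain.
Put 5 in bin 2; 1 remain.
Put 6 in bin 3; 18 remain.
Put 14 in bin 3; 4 remain.
Put 13 in bin 4; 11 remain.
Put 2 in bin 1; 1 remain.
Put 13 in bin 5; 11 remain.
Put 6 in bin 4; 5 remain.
5 bins × 24 = 120; used 98; unused 22.

22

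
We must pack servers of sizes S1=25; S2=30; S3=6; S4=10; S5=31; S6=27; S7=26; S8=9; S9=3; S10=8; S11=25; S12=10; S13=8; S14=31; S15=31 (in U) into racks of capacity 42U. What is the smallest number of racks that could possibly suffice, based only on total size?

Total size = 25 + 30 + 6 + 10 + 31 + 27 + 26 + 9 + 3 + 8 + 25 + 10 + 8 + 31 + 31 = 280U.
⌈280 / 42⌉ = 7.

7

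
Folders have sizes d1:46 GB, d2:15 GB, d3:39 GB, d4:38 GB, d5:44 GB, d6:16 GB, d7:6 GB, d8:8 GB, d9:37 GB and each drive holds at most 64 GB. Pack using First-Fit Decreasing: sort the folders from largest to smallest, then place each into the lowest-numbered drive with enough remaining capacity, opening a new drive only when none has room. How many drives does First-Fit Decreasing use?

Sorted descending: 46, 44, 39, 38, 37, 16, 15, 8, 6.
drive 1: place 46 GB, 18 GB left
drive 2: place 44 GB, 20 GB left
drive 3: place 39 GB, 25 GB left
drive 4: place 38 GB, 26 GB left
drive 5: place 37 GB, 27 GB left
drive 1: place 16 GB, 2 GB left
drive 2: place 15 GB, 5 GB left
drive 3: place 8 GB, 17 GB left
drive 3: place 6 GB, 11 GB left

5 drives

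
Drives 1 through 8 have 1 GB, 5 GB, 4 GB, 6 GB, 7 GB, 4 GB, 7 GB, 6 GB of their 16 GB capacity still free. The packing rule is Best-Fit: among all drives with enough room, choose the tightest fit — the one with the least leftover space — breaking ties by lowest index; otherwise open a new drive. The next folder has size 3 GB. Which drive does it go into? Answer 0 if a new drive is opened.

Drives with room: drive 2 (5 GB), drive 3 (4 GB), drive 4 (6 GB), drive 5 (7 GB), drive 6 (4 GB), drive 7 (7 GB), drive 8 (6 GB).
Tightest fit is drive 3 with 4 GB free.

3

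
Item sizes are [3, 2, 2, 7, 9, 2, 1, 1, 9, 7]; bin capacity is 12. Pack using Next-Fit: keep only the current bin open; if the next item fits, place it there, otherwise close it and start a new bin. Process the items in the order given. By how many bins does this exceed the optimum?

1

Next-Fit: [3,2,2] [7] [9,2,1] [1,9] [7] → 5 bins.
Total size 43; any packing needs at least ⌈43/12⌉ = 4 bins.
An optimal packing achieves that bound: [9,3] [9,2,1] [7,2,2,1] [7] → 4 bins.
Excess: 5 − 4 = 1.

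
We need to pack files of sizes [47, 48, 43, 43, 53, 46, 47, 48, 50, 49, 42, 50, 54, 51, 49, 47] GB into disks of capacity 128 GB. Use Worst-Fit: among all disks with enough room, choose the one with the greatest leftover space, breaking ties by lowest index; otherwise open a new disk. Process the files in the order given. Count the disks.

8

disk 1: place 47 GB, 81 GB left
disk 1: place 48 GB, 33 GB left
disk 2: place 43 GB, 85 GB left
disk 2: place 43 GB, 42 GB left
disk 3: place 53 GB, 75 GB left
disk 3: place 46 GB, 29 GB left
disk 4: place 47 GB, 81 GB left
disk 4: place 48 GB, 33 GB left
disk 5: place 50 GB, 78 GB left
disk 5: place 49 GB, 29 GB left
disk 2: place 42 GB, 0 GB left
disk 6: place 50 GB, 78 GB left
disk 6: place 54 GB, 24 GB left
disk 7: place 51 GB, 77 GB left
disk 7: place 49 GB, 28 GB left
disk 8: place 47 GB, 81 GB left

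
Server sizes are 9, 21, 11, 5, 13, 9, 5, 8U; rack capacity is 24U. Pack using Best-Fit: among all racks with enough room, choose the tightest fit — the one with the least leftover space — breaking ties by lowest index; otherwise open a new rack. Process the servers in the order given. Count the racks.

4

rack 1: place 9U, 15U left
rack 2: place 21U, 3U left
rack 1: place 11U, 4U left
rack 3: place 5U, 19U left
rack 3: place 13U, 6U left
rack 4: place 9U, 15U left
rack 3: place 5U, 1U left
rack 4: place 8U, 7U left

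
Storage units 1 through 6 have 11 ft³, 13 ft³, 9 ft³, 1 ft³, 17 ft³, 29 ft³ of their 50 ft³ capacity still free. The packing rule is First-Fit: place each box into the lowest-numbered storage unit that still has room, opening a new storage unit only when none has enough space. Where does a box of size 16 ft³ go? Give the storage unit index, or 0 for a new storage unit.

Storage units with room: storage unit 5 (17 ft³), storage unit 6 (29 ft³).
The first with room is storage unit 5.

5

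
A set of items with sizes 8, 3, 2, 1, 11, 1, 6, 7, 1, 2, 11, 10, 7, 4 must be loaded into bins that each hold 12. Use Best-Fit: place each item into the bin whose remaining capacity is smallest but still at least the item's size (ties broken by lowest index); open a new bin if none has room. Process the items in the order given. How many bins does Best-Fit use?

7

8 → bin 1 (remaining 4)
3 → bin 1 (remaining 1)
2 → bin 2 (remaining 10)
1 → bin 1 (remaining 0)
11 → bin 3 (remaining 1)
1 → bin 3 (remaining 0)
6 → bin 2 (remaining 4)
7 → bin 4 (remaining 5)
1 → bin 2 (remaining 3)
2 → bin 2 (remaining 1)
11 → bin 5 (remaining 1)
10 → bin 6 (remaining 2)
7 → bin 7 (remaining 5)
4 → bin 4 (remaining 1)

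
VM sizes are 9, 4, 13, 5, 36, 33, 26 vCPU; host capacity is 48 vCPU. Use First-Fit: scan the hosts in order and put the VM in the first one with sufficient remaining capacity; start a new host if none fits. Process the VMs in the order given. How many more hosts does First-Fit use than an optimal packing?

1

First-Fit: [9,4,13,5] [36] [33] [26] → 4 hosts.
Total size 126 vCPU; any packing needs at least ⌈126/48⌉ = 3 hosts.
An optimal packing achieves that bound: [36,9] [33,13] [26,5,4] → 3 hosts.
Excess: 4 − 3 = 1.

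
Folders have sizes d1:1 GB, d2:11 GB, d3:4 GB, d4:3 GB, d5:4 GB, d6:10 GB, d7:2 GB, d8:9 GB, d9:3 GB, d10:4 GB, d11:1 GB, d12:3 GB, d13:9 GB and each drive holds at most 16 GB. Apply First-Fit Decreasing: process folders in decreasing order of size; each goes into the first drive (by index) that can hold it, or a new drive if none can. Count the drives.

4 drives

Sorted descending: 11, 10, 9, 9, 4, 4, 4, 3, 3, 3, 2, 1, 1.
11 GB → drive 1 (remaining 5 GB)
10 GB → drive 2 (remaining 6 GB)
9 GB → drive 3 (remaining 7 GB)
9 GB → drive 4 (remaining 7 GB)
4 GB → drive 1 (remaining 1 GB)
4 GB → drive 2 (remaining 2 GB)
4 GB → drive 3 (remaining 3 GB)
3 GB → drive 3 (remaining 0 GB)
3 GB → drive 4 (remaining 4 GB)
3 GB → drive 4 (remaining 1 GB)
2 GB → drive 2 (remaining 0 GB)
1 GB → drive 1 (remaining 0 GB)
1 GB → drive 4 (remaining 0 GB)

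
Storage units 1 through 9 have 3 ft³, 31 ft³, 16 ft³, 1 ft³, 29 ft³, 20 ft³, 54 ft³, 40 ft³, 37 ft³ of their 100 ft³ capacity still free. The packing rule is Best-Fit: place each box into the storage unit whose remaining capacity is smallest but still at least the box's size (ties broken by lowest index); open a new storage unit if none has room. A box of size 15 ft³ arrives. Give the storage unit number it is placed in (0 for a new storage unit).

3

Storage units with room: storage unit 2 (31 ft³), storage unit 3 (16 ft³), storage unit 5 (29 ft³), storage unit 6 (20 ft³), storage unit 7 (54 ft³), storage unit 8 (40 ft³), storage unit 9 (37 ft³).
Tightest fit is storage unit 3 with 16 ft³ free.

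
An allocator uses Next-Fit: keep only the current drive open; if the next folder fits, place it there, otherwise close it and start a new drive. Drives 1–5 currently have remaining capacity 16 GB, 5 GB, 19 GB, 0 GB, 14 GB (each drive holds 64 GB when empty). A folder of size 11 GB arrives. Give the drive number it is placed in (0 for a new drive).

5

Next-Fit only looks at drive 5, which has 14 GB free.
11 GB fits there.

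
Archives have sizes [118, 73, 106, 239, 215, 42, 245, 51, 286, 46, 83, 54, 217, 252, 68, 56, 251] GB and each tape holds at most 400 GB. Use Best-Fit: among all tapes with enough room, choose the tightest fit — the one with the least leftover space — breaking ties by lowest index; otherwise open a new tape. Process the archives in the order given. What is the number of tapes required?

8

Put 118 GB in tape 1; 282 GB remain.
Put 73 GB in tape 1; 209 GB remain.
Put 106 GB in tape 1; 103 GB remain.
Put 239 GB in tape 2; 161 GB remain.
Put 215 GB in tape 3; 185 GB remain.
Put 42 GB in tape 1; 61 GB remain.
Put 245 GB in tape 4; 155 GB remain.
Put 51 GB in tape 1; 10 GB remain.
Put 286 GB in tape 5; 114 GB remain.
Put 46 GB in tape 5; 68 GB remain.
Put 83 GB in tape 4; 72 GB remain.
Put 54 GB in tape 5; 14 GB remain.
Put 217 GB in tape 6; 183 GB remain.
Put 252 GB in tape 7; 148 GB remain.
Put 68 GB in tape 4; 4 GB remain.
Put 56 GB in tape 7; 92 GB remain.
Put 251 GB in tape 8; 149 GB remain.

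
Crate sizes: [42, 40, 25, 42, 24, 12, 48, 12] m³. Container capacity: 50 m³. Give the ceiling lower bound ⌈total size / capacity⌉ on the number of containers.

Total size = 42 + 40 + 25 + 42 + 24 + 12 + 48 + 12 = 245 m³.
⌈245 / 50⌉ = 5.

5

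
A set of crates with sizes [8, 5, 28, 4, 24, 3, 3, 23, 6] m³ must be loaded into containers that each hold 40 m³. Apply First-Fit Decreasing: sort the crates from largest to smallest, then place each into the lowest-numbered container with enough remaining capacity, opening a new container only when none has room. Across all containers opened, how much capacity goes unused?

16

Sorted descending: 28, 24, 23, 8, 6, 5, 4, 3, 3.
container 1: place 28 m³, 12 m³ left
container 2: place 24 m³, 16 m³ left
container 3: place 23 m³, 17 m³ left
container 1: place 8 m³, 4 m³ left
container 2: place 6 m³, 10 m³ left
container 2: place 5 m³, 5 m³ left
container 1: place 4 m³, 0 m³ left
container 2: place 3 m³, 2 m³ left
container 3: place 3 m³, 14 m³ left
3 containers × 40 m³ = 120 m³; used 104 m³; unused 16 m³.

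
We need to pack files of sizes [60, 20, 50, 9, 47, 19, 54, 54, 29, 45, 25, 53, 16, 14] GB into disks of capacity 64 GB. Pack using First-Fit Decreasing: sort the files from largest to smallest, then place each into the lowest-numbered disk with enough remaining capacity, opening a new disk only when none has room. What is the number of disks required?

Sorted descending: 60, 54, 54, 53, 50, 47, 45, 29, 25, 20, 19, 16, 14, 9.
disk 1: place 60 GB, 4 GB left
disk 2: place 54 GB, 10 GB left
disk 3: place 54 GB, 10 GB left
disk 4: place 53 GB, 11 GB left
disk 5: place 50 GB, 14 GB left
disk 6: place 47 GB, 17 GB left
disk 7: place 45 GB, 19 GB left
disk 8: place 29 GB, 35 GB left
disk 8: place 25 GB, 10 GB left
disk 9: place 20 GB, 44 GB left
disk 7: place 19 GB, 0 GB left
disk 6: place 16 GB, 1 GB left
disk 5: place 14 GB, 0 GB left
disk 2: place 9 GB, 1 GB left
Final disks: [60] [54,9] [54] [53] [50,14] [47,16] [45,19] [29,25] [20].

9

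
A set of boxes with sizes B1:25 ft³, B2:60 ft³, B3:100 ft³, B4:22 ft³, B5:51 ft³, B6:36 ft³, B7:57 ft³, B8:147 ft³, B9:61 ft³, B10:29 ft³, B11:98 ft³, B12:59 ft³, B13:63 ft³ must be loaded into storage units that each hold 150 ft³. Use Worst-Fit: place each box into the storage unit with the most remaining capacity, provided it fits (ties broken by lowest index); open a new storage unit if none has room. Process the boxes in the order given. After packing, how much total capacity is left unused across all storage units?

242

Put B1 (25 ft³) in storage unit 1; 125 ft³ remain.
Put B2 (60 ft³) in storage unit 1; 65 ft³ remain.
Put B3 (100 ft³) in storage unit 2; 50 ft³ remain.
Put B4 (22 ft³) in storage unit 1; 43 ft³ remain.
Put B5 (51 ft³) in storage unit 3; 99 ft³ remain.
Put B6 (36 ft³) in storage unit 3; 63 ft³ remain.
Put B7 (57 ft³) in storage unit 3; 6 ft³ remain.
Put B8 (147 ft³) in storage unit 4; 3 ft³ remain.
Put B9 (61 ft³) in storage unit 5; 89 ft³ remain.
Put B10 (29 ft³) in storage unit 5; 60 ft³ remain.
Put B11 (98 ft³) in storage unit 6; 52 ft³ remain.
Put B12 (59 ft³) in storage unit 5; 1 ft³ remain.
Put B13 (63 ft³) in storage unit 7; 87 ft³ remain.
7 storage units × 150 ft³ = 1050 ft³; used 808 ft³; unused 242 ft³.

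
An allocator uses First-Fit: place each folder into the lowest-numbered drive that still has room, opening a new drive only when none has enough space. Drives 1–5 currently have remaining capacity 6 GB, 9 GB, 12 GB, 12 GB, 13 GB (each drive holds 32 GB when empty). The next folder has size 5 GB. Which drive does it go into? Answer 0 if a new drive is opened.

1

Drives with room: drive 1 (6 GB), drive 2 (9 GB), drive 3 (12 GB), drive 4 (12 GB), drive 5 (13 GB).
The first with room is drive 1.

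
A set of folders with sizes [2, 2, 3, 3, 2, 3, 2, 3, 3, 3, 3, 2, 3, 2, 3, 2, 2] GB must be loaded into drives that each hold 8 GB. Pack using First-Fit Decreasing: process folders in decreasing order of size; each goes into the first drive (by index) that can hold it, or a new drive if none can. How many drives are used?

6

Sorted descending: 3, 3, 3, 3, 3, 3, 3, 3, 3, 2, 2, 2, 2, 2, 2, 2, 2.
3 GB → drive 1 (remaining 5 GB)
3 GB → drive 1 (remaining 2 GB)
3 GB → drive 2 (remaining 5 GB)
3 GB → drive 2 (remaining 2 GB)
3 GB → drive 3 (remaining 5 GB)
3 GB → drive 3 (remaining 2 GB)
3 GB → drive 4 (remaining 5 GB)
3 GB → drive 4 (remaining 2 GB)
3 GB → drive 5 (remaining 5 GB)
2 GB → drive 1 (remaining 0 GB)
2 GB → drive 2 (remaining 0 GB)
2 GB → drive 3 (remaining 0 GB)
2 GB → drive 4 (remaining 0 GB)
2 GB → drive 5 (remaining 3 GB)
2 GB → drive 5 (remaining 1 GB)
2 GB → drive 6 (remaining 6 GB)
2 GB → drive 6 (remaining 4 GB)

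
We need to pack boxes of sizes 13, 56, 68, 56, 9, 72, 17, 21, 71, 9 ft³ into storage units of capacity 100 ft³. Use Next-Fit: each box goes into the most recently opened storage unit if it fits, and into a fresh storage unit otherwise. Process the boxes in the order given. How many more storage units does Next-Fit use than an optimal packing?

1

Next-Fit: [13,56] [68] [56,9] [72,17] [21,71] [9] → 6 storage units.
5 boxes exceed 50 ft³ (half the capacity), and no two of those can share a storage unit, so at least 5 storage units are needed.
An optimal packing achieves that bound: [72,21] [71,17,9] [68,13,9] [56] [56] → 5 storage units.
Excess: 6 − 5 = 1.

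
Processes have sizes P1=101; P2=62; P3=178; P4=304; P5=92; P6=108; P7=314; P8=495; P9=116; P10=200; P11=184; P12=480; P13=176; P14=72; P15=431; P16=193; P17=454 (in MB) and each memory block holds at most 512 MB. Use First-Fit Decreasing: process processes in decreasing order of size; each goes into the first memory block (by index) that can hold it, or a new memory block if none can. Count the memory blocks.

Sorted descending: 495, 480, 454, 431, 314, 304, 200, 193, 184, 178, 176, 116, 108, 101, 92, 72, 62.
memory block 1: place 495 MB, 17 MB left
memory block 2: place 480 MB, 32 MB left
memory block 3: place 454 MB, 58 MB left
memory block 4: place 431 MB, 81 MB left
memory block 5: place 314 MB, 198 MB left
memory block 6: place 304 MB, 208 MB left
memory block 6: place 200 MB, 8 MB left
memory block 5: place 193 MB, 5 MB left
memory block 7: place 184 MB, 328 MB left
memory block 7: place 178 MB, 150 MB left
memory block 8: place 176 MB, 336 MB left
memory block 7: place 116 MB, 34 MB left
memory block 8: place 108 MB, 228 MB left
memory block 8: place 101 MB, 127 MB left
memory block 8: place 92 MB, 35 MB left
memory block 4: place 72 MB, 9 MB left
memory block 9: place 62 MB, 450 MB left

9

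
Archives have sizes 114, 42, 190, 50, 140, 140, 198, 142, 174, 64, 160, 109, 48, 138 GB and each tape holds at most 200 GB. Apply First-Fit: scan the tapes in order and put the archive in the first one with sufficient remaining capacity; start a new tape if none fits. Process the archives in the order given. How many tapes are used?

Put 114 GB in tape 1; 86 GB remain.
Put 42 GB in tape 1; 44 GB remain.
Put 190 GB in tape 2; 10 GB remain.
Put 50 GB in tape 3; 150 GB remain.
Put 140 GB in tape 3; 10 GB remain.
Put 140 GB in tape 4; 60 GB remain.
Put 198 GB in tape 5; 2 GB remain.
Put 142 GB in tape 6; 58 GB remain.
Put 174 GB in tape 7; 26 GB remain.
Put 64 GB in tape 8; 136 GB remain.
Put 160 GB in tape 9; 40 GB remain.
Put 109 GB in tape 8; 27 GB remain.
Put 48 GB in tape 4; 12 GB remain.
Put 138 GB in tape 10; 62 GB remain.
Final tapes: [114,42] [190] [50,140] [140,48] [198] [142] [174] [64,109] [160] [138].

10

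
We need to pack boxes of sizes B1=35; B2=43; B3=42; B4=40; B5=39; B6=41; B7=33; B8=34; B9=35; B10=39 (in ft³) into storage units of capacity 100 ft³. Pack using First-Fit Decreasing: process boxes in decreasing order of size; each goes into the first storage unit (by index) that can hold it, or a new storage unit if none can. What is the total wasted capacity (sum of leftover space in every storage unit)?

Sorted descending: 43, 42, 41, 40, 39, 39, 35, 35, 34, 33.
storage unit 1: place 43 ft³, 57 ft³ left
storage unit 1: place 42 ft³, 15 ft³ left
storage unit 2: place 41 ft³, 59 ft³ left
storage unit 2: place 40 ft³, 19 ft³ left
storage unit 3: place 39 ft³, 61 ft³ left
storage unit 3: place 39 ft³, 22 ft³ left
storage unit 4: place 35 ft³, 65 ft³ left
storage unit 4: place 35 ft³, 30 ft³ left
storage unit 5: place 34 ft³, 66 ft³ left
storage unit 5: place 33 ft³, 33 ft³ left
5 storage units × 100 ft³ = 500 ft³; used 381 ft³; unused 119 ft³.

119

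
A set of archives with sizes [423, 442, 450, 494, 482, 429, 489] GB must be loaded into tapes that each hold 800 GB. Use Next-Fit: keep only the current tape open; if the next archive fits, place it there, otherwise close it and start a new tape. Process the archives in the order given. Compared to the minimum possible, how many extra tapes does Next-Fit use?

Next-Fit: [423] [442] [450] [494] [482] [429] [489] → 7 tapes.
7 archives exceed 400 GB (half the capacity), and no two of those can share a tape, so at least 7 tapes are needed.
So 7 is already optimal.

0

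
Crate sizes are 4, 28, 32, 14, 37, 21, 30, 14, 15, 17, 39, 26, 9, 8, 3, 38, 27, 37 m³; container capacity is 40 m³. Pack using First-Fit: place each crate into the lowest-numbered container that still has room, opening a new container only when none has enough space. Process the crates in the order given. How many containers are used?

container 1: place 4 m³, 36 m³ left
container 1: place 28 m³, 8 m³ left
container 2: place 32 m³, 8 m³ left
container 3: place 14 m³, 26 m³ left
container 4: place 37 m³, 3 m³ left
container 3: place 21 m³, 5 m³ left
container 5: place 30 m³, 10 m³ left
container 6: place 14 m³, 26 m³ left
container 6: place 15 m³, 11 m³ left
container 7: place 17 m³, 23 m³ left
container 8: place 39 m³, 1 m³ left
container 9: place 26 m³, 14 m³ left
container 5: place 9 m³, 1 m³ left
container 1: place 8 m³, 0 m³ left
container 2: place 3 m³, 5 m³ left
container 10: place 38 m³, 2 m³ left
container 11: place 27 m³, 13 m³ left
container 12: place 37 m³, 3 m³ left

12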